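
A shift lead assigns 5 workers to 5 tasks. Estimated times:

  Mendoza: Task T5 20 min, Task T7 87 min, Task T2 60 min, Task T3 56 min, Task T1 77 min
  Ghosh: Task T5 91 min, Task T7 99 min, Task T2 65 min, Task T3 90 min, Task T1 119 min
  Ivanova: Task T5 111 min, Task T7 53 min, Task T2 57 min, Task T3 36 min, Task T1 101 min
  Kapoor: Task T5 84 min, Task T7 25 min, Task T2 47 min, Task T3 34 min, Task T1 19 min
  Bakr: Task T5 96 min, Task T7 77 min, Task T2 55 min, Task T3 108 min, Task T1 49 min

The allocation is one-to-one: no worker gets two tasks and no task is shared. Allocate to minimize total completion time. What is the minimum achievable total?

Optimal: Mendoza→Task T5 (20 min), Ghosh→Task T2 (65 min), Ivanova→Task T3 (36 min), Kapoor→Task T7 (25 min), Bakr→Task T1 (49 min) — total 20+65+36+25+49 = 195 min.
Column-greedy (each task in turn goes to its cheapest remaining worker) gives 255 min, worse by 60.
Next-best assignment: Mendoza→Task T5, Ghosh→Task T2, Ivanova→Task T3, Kapoor→Task T1, Bakr→Task T7 = 217 min.
No other one-to-one assignment undercuts 195 min.

Minimum total: 195 min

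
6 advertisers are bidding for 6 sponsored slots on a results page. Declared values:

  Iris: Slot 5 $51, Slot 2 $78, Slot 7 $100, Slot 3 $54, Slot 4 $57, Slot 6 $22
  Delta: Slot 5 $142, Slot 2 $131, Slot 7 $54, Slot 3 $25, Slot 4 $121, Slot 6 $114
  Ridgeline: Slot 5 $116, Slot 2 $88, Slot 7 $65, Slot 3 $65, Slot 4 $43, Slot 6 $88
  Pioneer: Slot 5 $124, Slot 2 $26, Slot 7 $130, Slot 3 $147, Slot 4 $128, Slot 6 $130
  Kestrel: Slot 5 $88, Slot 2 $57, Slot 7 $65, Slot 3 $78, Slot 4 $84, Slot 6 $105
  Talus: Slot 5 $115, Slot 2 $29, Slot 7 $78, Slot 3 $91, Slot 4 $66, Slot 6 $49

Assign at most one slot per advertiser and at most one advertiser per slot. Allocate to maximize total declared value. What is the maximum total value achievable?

Max total: $676

Optimal: Iris→Slot 7 ($100), Delta→Slot 4 ($121), Ridgeline→Slot 2 ($88), Pioneer→Slot 3 ($147), Kestrel→Slot 6 ($105), Talus→Slot 5 ($115) — total 100+121+88+147+105+115 = $676.
Column-greedy (each slot in turn goes to its best remaining advertiser) gives $557, worse by 119.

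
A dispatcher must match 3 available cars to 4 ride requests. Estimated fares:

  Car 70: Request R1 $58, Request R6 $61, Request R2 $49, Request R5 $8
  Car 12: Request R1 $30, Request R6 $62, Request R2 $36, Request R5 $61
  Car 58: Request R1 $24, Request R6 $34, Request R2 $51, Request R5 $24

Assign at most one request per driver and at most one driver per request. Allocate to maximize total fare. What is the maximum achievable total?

Optimal: Car 70→Request R6 ($61), Car 12→Request R5 ($61), Car 58→Request R2 ($51) — total 61+61+51 = $173.
Max-entry greedy (repeatedly take the single best remaining cell) gives $171, worse by 2.
Next-best assignment: Car 70→Request R1, Car 12→Request R6, Car 58→Request R2 = $171.

Max total: $173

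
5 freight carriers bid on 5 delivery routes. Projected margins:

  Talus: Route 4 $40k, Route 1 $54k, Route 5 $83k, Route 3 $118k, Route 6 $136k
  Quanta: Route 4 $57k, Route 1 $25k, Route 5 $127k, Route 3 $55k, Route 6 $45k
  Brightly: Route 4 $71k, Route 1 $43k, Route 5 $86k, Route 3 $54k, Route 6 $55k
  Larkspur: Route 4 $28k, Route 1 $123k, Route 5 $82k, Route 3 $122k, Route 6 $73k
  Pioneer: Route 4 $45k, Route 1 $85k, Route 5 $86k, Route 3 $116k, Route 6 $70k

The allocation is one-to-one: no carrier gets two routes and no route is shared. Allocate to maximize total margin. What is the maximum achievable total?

Optimal: Talus→Route 6 ($136k), Quanta→Route 5 ($127k), Brightly→Route 4 ($71k), Larkspur→Route 1 ($123k), Pioneer→Route 3 ($116k) — total 136+127+71+123+116 = $573k.
Column-greedy (each route in turn goes to its best remaining carrier) gives $509k, worse by 64.

Max total: $573k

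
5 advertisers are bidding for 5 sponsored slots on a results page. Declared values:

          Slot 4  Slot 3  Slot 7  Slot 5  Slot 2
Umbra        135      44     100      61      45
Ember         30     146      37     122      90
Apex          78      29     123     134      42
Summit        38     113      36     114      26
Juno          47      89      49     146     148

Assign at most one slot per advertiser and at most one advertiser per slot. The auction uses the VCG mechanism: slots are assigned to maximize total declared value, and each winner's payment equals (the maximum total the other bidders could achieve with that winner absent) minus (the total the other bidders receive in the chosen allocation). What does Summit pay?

Summit pays $11.

Efficient allocation: Umbra→Slot 4 ($135), Ember→Slot 3 ($146), Apex→Slot 7 ($123), Summit→Slot 5 ($114), Juno→Slot 2 ($148); total welfare W = $666.
Summit receives Slot 5 at value $114, so the others get W − 114 = $552.
Without Summit: best allocation of the remaining 4 bidders over all 5 slots is Umbra→Slot 4 ($135), Ember→Slot 3 ($146), Apex→Slot 5 ($134), Juno→Slot 2 ($148), total $563.
VCG payment = (others' best without Summit) − (others' welfare with Summit) = 563 − 552 = $11.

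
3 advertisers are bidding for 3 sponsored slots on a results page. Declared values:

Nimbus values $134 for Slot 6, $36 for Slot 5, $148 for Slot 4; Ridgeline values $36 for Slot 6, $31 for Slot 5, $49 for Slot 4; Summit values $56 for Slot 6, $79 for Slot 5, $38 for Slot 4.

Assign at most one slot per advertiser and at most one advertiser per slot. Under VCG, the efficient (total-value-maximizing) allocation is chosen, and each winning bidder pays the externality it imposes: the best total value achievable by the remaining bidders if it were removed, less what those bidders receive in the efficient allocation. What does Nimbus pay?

Nimbus pays $13.

Efficient allocation: Nimbus→Slot 4 ($148), Ridgeline→Slot 6 ($36), Summit→Slot 5 ($79); total welfare W = $263.
Nimbus receives Slot 4 at value $148, so the others get W − 148 = $115.
Without Nimbus: best allocation of the remaining 2 bidders over all 3 slots is Ridgeline→Slot 4 ($49), Summit→Slot 5 ($79), total $128.
VCG payment = (others' best without Nimbus) − (others' welfare with Nimbus) = 128 − 115 = $13.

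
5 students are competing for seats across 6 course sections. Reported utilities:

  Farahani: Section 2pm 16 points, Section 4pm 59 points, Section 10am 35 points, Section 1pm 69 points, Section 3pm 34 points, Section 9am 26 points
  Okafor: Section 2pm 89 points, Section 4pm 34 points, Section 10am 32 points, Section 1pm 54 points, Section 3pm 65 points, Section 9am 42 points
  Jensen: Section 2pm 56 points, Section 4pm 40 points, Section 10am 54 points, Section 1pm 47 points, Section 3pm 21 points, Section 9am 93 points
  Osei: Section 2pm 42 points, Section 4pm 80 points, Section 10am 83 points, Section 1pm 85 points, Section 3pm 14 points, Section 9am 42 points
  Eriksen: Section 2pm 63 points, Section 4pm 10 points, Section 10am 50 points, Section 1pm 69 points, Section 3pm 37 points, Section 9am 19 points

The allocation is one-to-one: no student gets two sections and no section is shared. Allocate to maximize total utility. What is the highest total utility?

Maximum total: 393 points

Optimal: Farahani→Section 4pm (59 points), Okafor→Section 2pm (89 points), Jensen→Section 9am (93 points), Osei→Section 10am (83 points), Eriksen→Section 1pm (69 points) — total 59+89+93+83+69 = 393 points.
Column-greedy (each section in turn goes to its best remaining student) gives 329 points, worse by 64.
Swapping Okafor↔Eriksen (Okafor→Section 1pm 54 points, Eriksen→Section 2pm 63 points) loses 41.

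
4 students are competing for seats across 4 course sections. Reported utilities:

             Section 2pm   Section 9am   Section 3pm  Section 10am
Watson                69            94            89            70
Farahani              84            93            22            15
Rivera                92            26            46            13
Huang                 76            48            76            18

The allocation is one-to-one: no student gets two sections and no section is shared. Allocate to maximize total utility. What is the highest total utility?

This is the linear assignment problem.
Optimal: Watson→Section 10am (70 points), Farahani→Section 9am (93 points), Rivera→Section 2pm (92 points), Huang→Section 3pm (76 points) — total 70+93+92+76 = 331 points.
Row-greedy (each student in turn takes its best remaining section) gives 242 points, worse by 89.
Next-best assignment: Watson→Section 3pm, Farahani→Section 9am, Rivera→Section 2pm, Huang→Section 10am = 292 points.
Checked against all permutations: 331 points is optimal.

Maximum total: 331 points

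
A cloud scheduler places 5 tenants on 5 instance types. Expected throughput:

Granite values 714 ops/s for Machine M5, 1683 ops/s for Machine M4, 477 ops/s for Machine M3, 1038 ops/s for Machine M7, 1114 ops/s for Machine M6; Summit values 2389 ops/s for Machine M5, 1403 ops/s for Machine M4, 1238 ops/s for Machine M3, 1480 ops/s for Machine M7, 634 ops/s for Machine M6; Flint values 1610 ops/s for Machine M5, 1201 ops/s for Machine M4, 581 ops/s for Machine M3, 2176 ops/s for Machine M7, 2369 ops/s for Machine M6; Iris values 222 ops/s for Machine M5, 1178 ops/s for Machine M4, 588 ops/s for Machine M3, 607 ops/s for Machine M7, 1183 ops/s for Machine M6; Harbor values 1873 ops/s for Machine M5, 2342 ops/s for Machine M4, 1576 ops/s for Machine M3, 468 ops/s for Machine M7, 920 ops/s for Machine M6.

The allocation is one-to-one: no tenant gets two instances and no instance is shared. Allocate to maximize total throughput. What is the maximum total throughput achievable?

Max total: 9007 ops/s

Optimal: Granite→Machine M4 (1683 ops/s), Summit→Machine M5 (2389 ops/s), Flint→Machine M7 (2176 ops/s), Iris→Machine M6 (1183 ops/s), Harbor→Machine M3 (1576 ops/s) — total 1683+2389+2176+1183+1576 = 9007 ops/s.
Column-greedy (each instance in turn goes to its best remaining tenant) gives 8609 ops/s, worse by 398.
Next-best assignment: Granite→Machine M7, Summit→Machine M5, Flint→Machine M6, Iris→Machine M3, Harbor→Machine M4 = 8726 ops/s.
Swapping Iris↔Flint (Iris→Machine M7 607 ops/s, Flint→Machine M6 2369 ops/s) loses 383.
Checked against all permutations: 9007 ops/s is optimal.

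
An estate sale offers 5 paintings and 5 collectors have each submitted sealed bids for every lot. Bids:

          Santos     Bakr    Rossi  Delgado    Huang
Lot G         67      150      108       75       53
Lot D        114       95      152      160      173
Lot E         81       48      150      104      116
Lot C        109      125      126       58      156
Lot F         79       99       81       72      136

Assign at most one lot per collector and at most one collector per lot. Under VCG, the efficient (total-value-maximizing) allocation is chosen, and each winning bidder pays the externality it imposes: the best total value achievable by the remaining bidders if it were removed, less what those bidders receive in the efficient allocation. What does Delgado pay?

Delgado pays $37.

Efficient allocation: Santos→Lot C ($109), Bakr→Lot G ($150), Rossi→Lot E ($150), Delgado→Lot D ($160), Huang→Lot F ($136); total welfare W = $705.
Delgado receives Lot D at value $160, so the others get W − 160 = $545.
Without Delgado: best allocation of the remaining 4 bidders over all 5 lots is Santos→Lot C ($109), Bakr→Lot G ($150), Rossi→Lot E ($150), Huang→Lot D ($173), total $582.
VCG payment = (others' best without Delgado) − (others' welfare with Delgado) = 582 − 545 = $37.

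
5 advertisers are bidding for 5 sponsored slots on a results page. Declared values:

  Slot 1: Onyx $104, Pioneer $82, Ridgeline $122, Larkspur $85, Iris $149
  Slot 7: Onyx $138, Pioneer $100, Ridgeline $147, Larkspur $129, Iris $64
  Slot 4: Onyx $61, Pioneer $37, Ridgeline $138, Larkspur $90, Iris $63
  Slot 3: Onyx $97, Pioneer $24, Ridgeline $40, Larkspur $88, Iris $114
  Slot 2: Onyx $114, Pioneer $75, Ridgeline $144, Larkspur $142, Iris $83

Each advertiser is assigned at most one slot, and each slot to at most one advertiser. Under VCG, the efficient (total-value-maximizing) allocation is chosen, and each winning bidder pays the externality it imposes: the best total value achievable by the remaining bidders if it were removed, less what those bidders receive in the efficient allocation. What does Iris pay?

Iris pays $23.

Efficient allocation: Onyx→Slot 3 ($97), Pioneer→Slot 7 ($100), Ridgeline→Slot 4 ($138), Larkspur→Slot 2 ($142), Iris→Slot 1 ($149); total welfare W = $626.
Iris receives Slot 1 at value $149, so the others get W − 149 = $477.
Without Iris: best allocation of the remaining 4 bidders over all 5 slots is Onyx→Slot 7 ($138), Pioneer→Slot 1 ($82), Ridgeline→Slot 4 ($138), Larkspur→Slot 2 ($142), total $500.
VCG payment = (others' best without Iris) − (others' welfare with Iris) = 500 − 477 = $23.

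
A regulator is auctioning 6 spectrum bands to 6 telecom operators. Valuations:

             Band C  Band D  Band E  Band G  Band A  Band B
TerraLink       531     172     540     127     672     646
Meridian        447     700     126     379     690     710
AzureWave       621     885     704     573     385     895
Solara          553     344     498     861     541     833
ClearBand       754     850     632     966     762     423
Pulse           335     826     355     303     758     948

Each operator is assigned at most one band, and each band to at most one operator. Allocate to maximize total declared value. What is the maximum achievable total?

This is the linear assignment problem.
Optimal: TerraLink→Band E ($540M), Meridian→Band A ($690M), AzureWave→Band D ($885M), Solara→Band G ($861M), ClearBand→Band C ($754M), Pulse→Band B ($948M) — total 540+690+885+861+754+948 = $4678M.
Next-best assignment: TerraLink→Band A, Meridian→Band D, AzureWave→Band E, Solara→Band G, ClearBand→Band C, Pulse→Band B = $4639M.
Swapping AzureWave↔ClearBand (AzureWave→Band C $621M, ClearBand→Band D $850M) loses 168.

Max total: $4678M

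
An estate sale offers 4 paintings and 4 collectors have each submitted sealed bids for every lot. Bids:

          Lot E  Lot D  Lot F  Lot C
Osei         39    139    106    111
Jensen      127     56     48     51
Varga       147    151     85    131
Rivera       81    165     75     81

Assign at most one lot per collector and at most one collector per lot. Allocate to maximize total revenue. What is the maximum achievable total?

Max total: $529

This is a one-to-one assignment (maximum-weight bipartite matching).
Optimal: Osei→Lot F ($106), Jensen→Lot E ($127), Varga→Lot C ($131), Rivera→Lot D ($165) — total 106+127+131+165 = $529.
Row-greedy (each collector in turn takes its best remaining lot) gives $472, worse by 57.
Next-best assignment: Osei→Lot C, Jensen→Lot E, Varga→Lot F, Rivera→Lot D = $488.
Every other assignment is strictly worse.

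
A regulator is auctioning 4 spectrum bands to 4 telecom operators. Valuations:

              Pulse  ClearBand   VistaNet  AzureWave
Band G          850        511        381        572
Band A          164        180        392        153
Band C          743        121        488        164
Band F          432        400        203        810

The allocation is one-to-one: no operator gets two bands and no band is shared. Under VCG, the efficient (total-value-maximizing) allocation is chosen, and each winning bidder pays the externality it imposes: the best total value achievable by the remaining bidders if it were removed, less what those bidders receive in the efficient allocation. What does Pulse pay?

Pulse pays $96M.

Efficient allocation: Pulse→Band C ($743M), ClearBand→Band G ($511M), VistaNet→Band A ($392M), AzureWave→Band F ($810M); total welfare W = $2456M.
Pulse receives Band C at value $743M, so the others get W − 743 = $1713M.
Without Pulse: best allocation of the remaining 3 bidders over all 4 bands is ClearBand→Band G ($511M), VistaNet→Band C ($488M), AzureWave→Band F ($810M), total $1809M.
VCG payment = (others' best without Pulse) − (others' welfare with Pulse) = 1809 − 1713 = $96M.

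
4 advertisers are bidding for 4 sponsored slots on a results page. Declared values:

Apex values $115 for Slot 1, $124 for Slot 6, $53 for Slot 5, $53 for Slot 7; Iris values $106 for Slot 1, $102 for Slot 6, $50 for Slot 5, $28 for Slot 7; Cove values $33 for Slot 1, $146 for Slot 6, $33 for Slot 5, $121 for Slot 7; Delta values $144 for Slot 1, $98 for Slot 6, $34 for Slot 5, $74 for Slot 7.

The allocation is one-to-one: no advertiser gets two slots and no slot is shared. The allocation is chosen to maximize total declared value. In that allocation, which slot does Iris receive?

Iris receives Slot 5.

Optimal: Apex→Slot 6 ($124), Iris→Slot 5 ($50), Cove→Slot 7 ($121), Delta→Slot 1 ($144) — total 124+50+121+144 = $439.
Max-entry greedy (repeatedly take the single best remaining cell) gives $371, worse by 68.
No other one-to-one assignment exceeds $439.
Iris's own top slot is Slot 1 ($106), but forcing Iris→Slot 1 and reassigning the rest optimally gives only $385 — worse by 54.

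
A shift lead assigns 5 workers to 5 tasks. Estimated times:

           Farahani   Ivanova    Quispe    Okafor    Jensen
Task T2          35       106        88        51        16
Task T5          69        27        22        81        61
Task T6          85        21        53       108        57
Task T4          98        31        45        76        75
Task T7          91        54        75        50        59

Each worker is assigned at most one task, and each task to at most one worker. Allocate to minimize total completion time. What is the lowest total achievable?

Optimal: Farahani→Task T2 (35 min), Ivanova→Task T4 (31 min), Quispe→Task T5 (22 min), Okafor→Task T7 (50 min), Jensen→Task T6 (57 min) — total 35+31+22+50+57 = 195 min.
Row-greedy (each worker in turn takes its cheapest remaining task) gives 203 min, worse by 8.
Next-best assignment: Farahani→Task T5, Ivanova→Task T6, Quispe→Task T4, Okafor→Task T7, Jensen→Task T2 = 201 min.

Min total: 195 min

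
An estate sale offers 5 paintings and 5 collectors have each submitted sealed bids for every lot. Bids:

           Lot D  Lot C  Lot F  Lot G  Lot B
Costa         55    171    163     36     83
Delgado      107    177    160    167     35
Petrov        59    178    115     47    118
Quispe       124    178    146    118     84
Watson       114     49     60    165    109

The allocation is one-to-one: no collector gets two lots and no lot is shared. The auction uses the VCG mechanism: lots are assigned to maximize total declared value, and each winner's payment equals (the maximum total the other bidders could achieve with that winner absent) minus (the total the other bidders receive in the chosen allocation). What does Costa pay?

Efficient allocation: Costa→Lot F ($163), Delgado→Lot C ($177), Petrov→Lot B ($118), Quispe→Lot D ($124), Watson→Lot G ($165); total welfare W = $747.
Costa receives Lot F at value $163, so the others get W − 163 = $584.
Without Costa: best allocation of the remaining 4 bidders over all 5 lots is Delgado→Lot F ($160), Petrov→Lot C ($178), Quispe→Lot D ($124), Watson→Lot G ($165), total $627.
VCG payment = (others' best without Costa) − (others' welfare with Costa) = 627 − 584 = $43.

Costa pays $43.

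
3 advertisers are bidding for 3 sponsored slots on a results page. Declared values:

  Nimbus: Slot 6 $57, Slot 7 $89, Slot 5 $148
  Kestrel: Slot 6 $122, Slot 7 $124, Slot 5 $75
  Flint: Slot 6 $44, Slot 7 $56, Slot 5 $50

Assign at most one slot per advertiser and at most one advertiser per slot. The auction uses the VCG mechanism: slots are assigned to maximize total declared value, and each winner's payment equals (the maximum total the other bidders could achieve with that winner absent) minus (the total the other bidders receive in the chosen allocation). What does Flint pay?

Efficient allocation: Nimbus→Slot 5 ($148), Kestrel→Slot 6 ($122), Flint→Slot 7 ($56); total welfare W = $326.
Flint receives Slot 7 at value $56, so the others get W − 56 = $270.
Without Flint: best allocation of the remaining 2 bidders over all 3 slots is Nimbus→Slot 5 ($148), Kestrel→Slot 7 ($124), total $272.
VCG payment = (others' best without Flint) − (others' welfare with Flint) = 272 − 270 = $2.

Flint pays $2.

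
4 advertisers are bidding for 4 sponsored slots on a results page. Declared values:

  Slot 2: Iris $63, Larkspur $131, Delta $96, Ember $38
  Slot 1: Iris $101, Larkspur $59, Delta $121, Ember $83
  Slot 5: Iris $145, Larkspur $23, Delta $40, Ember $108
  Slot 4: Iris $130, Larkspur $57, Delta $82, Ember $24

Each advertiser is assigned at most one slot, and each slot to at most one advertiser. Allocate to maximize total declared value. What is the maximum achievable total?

Maximum total: $490

Optimal: Iris→Slot 4 ($130), Larkspur→Slot 2 ($131), Delta→Slot 1 ($121), Ember→Slot 5 ($108) — total 130+131+121+108 = $490.
Max-entry greedy (repeatedly take the single best remaining cell) gives $421, worse by 69.
Next-best assignment: Iris→Slot 5, Larkspur→Slot 2, Delta→Slot 4, Ember→Slot 1 = $441.
Checked against all permutations: $490 is optimal.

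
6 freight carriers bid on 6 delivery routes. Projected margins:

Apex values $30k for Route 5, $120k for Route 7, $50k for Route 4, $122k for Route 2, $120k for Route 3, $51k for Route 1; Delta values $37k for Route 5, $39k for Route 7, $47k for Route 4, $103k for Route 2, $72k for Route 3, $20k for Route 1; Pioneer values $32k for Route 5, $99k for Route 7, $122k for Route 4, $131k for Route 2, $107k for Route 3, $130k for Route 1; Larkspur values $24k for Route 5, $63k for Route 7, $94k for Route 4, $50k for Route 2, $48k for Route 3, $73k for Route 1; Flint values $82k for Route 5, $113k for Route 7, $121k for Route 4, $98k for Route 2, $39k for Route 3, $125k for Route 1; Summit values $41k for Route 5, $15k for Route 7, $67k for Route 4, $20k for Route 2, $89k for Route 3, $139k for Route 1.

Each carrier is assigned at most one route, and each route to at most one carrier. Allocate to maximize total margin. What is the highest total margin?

Max total: $645k

This is the linear assignment problem.
Optimal: Apex→Route 7 ($120k), Delta→Route 2 ($103k), Pioneer→Route 3 ($107k), Larkspur→Route 4 ($94k), Flint→Route 5 ($82k), Summit→Route 1 ($139k) — total 120+103+107+94+82+139 = $645k.
Column-greedy (each route in turn goes to its best remaining carrier) gives $589k, worse by 56.
Checked against all permutations: $645k is optimal.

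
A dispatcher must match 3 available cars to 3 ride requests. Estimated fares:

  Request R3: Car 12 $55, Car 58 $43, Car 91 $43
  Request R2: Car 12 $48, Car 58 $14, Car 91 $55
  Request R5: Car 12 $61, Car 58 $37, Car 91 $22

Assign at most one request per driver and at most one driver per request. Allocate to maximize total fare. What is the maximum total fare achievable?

Maximum total: $159

Treat this as an assignment problem: match each driver to one request.
Optimal: Car 12→Request R5 ($61), Car 58→Request R3 ($43), Car 91→Request R2 ($55) — total 61+43+55 = $159.
Column-greedy (each request in turn goes to its best remaining driver) gives $147, worse by 12.
Next-best assignment: Car 12→Request R3, Car 58→Request R5, Car 91→Request R2 = $147.
Checked against all permutations: $159 is optimal.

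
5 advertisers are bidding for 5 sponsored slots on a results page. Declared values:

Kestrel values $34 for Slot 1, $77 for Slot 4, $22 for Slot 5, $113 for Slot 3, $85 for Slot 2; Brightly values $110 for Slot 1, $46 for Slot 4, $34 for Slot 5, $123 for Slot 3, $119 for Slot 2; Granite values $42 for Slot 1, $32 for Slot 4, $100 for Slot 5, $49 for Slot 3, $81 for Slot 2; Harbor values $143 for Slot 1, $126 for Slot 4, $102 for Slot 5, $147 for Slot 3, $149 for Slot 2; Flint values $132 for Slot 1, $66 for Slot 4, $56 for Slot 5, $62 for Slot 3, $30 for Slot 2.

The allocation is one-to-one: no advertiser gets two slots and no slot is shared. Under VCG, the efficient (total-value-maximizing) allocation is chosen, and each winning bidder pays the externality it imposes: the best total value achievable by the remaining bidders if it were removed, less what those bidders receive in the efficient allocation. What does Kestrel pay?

Efficient allocation: Kestrel→Slot 3 ($113), Brightly→Slot 2 ($119), Granite→Slot 5 ($100), Harbor→Slot 4 ($126), Flint→Slot 1 ($132); total welfare W = $590.
Kestrel receives Slot 3 at value $113, so the others get W − 113 = $477.
Without Kestrel: best allocation of the remaining 4 bidders over all 5 slots is Brightly→Slot 3 ($123), Granite→Slot 5 ($100), Harbor→Slot 2 ($149), Flint→Slot 1 ($132), total $504.
VCG payment = (others' best without Kestrel) − (others' welfare with Kestrel) = 504 − 477 = $27.

Kestrel pays $27.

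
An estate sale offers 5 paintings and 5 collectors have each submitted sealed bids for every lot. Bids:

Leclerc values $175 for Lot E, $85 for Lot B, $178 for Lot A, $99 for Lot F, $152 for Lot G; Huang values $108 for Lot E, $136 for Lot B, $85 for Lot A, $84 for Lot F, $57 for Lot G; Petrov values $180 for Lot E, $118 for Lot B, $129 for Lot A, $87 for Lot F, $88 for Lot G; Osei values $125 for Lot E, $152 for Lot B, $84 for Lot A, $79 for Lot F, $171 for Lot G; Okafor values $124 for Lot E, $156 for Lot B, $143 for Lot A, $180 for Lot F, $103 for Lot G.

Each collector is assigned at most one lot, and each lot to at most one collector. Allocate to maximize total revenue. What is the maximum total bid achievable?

Optimal: Leclerc→Lot A ($178), Huang→Lot B ($136), Petrov→Lot E ($180), Osei→Lot G ($171), Okafor→Lot F ($180) — total 178+136+180+171+180 = $845.
Column-greedy (each lot in turn goes to its best remaining collector) gives $769, worse by 76.
Swapping Leclerc↔Okafor (Leclerc→Lot F $99, Okafor→Lot A $143) loses 116.
Checked against all permutations: $845 is optimal.

Max total: $845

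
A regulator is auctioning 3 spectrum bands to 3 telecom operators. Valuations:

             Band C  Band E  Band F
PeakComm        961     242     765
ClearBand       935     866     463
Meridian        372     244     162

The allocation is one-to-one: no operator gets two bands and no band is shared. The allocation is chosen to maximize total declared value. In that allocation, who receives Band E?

Optimal: PeakComm→Band F ($765M), ClearBand→Band E ($866M), Meridian→Band C ($372M) — total 765+866+372 = $2003M.
Max-entry greedy (repeatedly take the single best remaining cell) gives $1989M, worse by 14.
Next-best assignment: PeakComm→Band C, ClearBand→Band E, Meridian→Band F = $1989M.
Swapping ClearBand↔Meridian (ClearBand→Band C $935M, Meridian→Band E $244M) loses 59.
ClearBand's own top band is Band C ($935M), but forcing ClearBand→Band C and reassigning the rest optimally gives only $1944M — worse by 59.

ClearBand receives Band E.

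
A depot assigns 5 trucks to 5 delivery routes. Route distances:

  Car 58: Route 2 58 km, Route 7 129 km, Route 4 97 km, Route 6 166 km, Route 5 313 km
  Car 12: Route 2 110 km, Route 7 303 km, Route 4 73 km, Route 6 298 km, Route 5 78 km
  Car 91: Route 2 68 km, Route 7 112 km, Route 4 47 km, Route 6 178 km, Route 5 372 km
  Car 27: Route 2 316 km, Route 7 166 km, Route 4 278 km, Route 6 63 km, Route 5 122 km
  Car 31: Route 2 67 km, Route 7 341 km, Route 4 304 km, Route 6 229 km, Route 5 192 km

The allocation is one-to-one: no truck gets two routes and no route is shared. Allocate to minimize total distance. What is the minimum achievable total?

Minimum total: 384 km

This is the linear assignment problem.
Optimal: Car 58→Route 7 (129 km), Car 12→Route 5 (78 km), Car 91→Route 4 (47 km), Car 27→Route 6 (63 km), Car 31→Route 2 (67 km) — total 129+78+47+63+67 = 384 km.
Row-greedy (each truck in turn takes its cheapest remaining route) gives 498 km, worse by 114.
Next-best assignment: Car 58→Route 4, Car 12→Route 5, Car 91→Route 7, Car 27→Route 6, Car 31→Route 2 = 417 km.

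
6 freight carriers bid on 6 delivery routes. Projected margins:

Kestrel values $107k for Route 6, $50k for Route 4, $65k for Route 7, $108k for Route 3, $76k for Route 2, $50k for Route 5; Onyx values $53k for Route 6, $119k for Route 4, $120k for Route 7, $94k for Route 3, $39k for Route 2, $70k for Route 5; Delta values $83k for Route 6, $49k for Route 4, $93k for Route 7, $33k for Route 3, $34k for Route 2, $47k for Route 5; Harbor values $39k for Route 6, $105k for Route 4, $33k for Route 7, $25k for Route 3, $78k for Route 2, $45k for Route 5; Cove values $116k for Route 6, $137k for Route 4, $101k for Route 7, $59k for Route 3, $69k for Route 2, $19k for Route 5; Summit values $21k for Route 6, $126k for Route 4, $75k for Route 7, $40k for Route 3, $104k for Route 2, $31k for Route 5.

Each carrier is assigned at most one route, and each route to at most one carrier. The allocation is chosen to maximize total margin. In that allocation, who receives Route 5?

Delta receives Route 5.

Optimal: Kestrel→Route 3 ($108k), Onyx→Route 7 ($120k), Delta→Route 5 ($47k), Harbor→Route 4 ($105k), Cove→Route 6 ($116k), Summit→Route 2 ($104k) — total 108+120+47+105+116+104 = $600k.
Max-entry greedy (repeatedly take the single best remaining cell) gives $597k, worse by 3.
Next-best assignment: Kestrel→Route 3, Onyx→Route 7, Delta→Route 6, Harbor→Route 5, Cove→Route 4, Summit→Route 2 = $597k.
Delta's own top route is Route 7 ($93k), but forcing Delta→Route 7 and reassigning the rest optimally gives only $596k — worse by 4.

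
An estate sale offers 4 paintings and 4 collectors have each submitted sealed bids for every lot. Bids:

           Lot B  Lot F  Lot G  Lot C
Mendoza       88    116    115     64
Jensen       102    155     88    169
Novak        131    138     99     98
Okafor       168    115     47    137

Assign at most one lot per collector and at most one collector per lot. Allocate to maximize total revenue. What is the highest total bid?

This is the linear assignment problem.
Optimal: Mendoza→Lot G ($115), Jensen→Lot C ($169), Novak→Lot F ($138), Okafor→Lot B ($168) — total 115+169+138+168 = $590.
Row-greedy (each collector in turn takes its best remaining lot) gives $463, worse by 127.
Next-best assignment: Mendoza→Lot F, Jensen→Lot C, Novak→Lot G, Okafor→Lot B = $552.
Swapping Okafor↔Jensen (Okafor→Lot C $137, Jensen→Lot B $102) loses 98.
No other one-to-one assignment exceeds $590.

Max total: $590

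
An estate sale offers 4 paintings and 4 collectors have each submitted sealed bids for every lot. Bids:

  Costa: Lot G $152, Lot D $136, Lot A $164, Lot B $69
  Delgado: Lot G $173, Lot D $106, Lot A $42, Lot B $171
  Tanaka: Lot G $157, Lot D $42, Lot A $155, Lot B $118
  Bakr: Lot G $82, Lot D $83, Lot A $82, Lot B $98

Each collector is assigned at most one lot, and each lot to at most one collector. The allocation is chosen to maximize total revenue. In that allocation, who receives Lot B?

Delgado receives Lot B.

This is a one-to-one assignment (maximum-weight bipartite matching).
Optimal: Costa→Lot A ($164), Delgado→Lot B ($171), Tanaka→Lot G ($157), Bakr→Lot D ($83) — total 164+171+157+83 = $575.
Max-entry greedy (repeatedly take the single best remaining cell) gives $538, worse by 37.
Next-best assignment: Costa→Lot D, Delgado→Lot G, Tanaka→Lot A, Bakr→Lot B = $562.
Every other assignment is strictly worse.
Delgado's own top lot is Lot G ($173), but forcing Delgado→Lot G and reassigning the rest optimally gives only $562 — worse by 13.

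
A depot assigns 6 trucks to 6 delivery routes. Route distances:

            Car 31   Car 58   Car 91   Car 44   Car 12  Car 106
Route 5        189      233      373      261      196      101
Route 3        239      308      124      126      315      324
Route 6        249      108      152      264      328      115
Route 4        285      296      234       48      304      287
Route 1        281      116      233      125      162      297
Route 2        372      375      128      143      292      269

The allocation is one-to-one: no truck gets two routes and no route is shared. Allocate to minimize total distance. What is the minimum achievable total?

Minimum total: 786 km

Optimal: Car 31→Route 3 (239 km), Car 58→Route 6 (108 km), Car 91→Route 2 (128 km), Car 44→Route 4 (48 km), Car 12→Route 1 (162 km), Car 106→Route 5 (101 km) — total 239+108+128+48+162+101 = 786 km.
Min-entry greedy (repeatedly take the single cheapest remaining cell) gives 915 km, worse by 129.
Next-best assignment: Car 31→Route 3, Car 58→Route 1, Car 91→Route 2, Car 44→Route 4, Car 12→Route 5, Car 106→Route 6 = 842 km.
Swapping Car 44↔Car 91 (Car 44→Route 2 143 km, Car 91→Route 4 234 km) adds 201.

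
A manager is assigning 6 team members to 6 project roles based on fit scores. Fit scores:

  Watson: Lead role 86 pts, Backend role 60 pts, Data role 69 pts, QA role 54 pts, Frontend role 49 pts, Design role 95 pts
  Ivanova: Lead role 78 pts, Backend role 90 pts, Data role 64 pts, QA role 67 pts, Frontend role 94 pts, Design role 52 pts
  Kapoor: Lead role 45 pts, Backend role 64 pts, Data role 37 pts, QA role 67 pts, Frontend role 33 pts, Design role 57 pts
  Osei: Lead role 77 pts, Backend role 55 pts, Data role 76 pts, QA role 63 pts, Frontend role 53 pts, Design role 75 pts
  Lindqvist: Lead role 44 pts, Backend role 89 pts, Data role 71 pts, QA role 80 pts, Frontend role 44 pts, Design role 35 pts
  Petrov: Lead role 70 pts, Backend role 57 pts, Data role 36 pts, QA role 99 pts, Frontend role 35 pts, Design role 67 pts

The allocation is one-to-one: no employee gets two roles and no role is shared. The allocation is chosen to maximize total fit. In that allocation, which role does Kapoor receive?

Optimal: Watson→Lead role (86 pts), Ivanova→Frontend role (94 pts), Kapoor→Design role (57 pts), Osei→Data role (76 pts), Lindqvist→Backend role (89 pts), Petrov→QA role (99 pts) — total 86+94+57+76+89+99 = 501 pts.
Row-greedy (each employee in turn takes its best remaining role) gives 458 pts, worse by 43.
Next-best assignment: Watson→Design role, Ivanova→Frontend role, Kapoor→Backend role, Osei→Lead role, Lindqvist→Data role, Petrov→QA role = 500 pts.
Swapping Petrov↔Osei (Petrov→Data role 36 pts, Osei→QA role 63 pts) loses 76.
Kapoor's own top role is QA role (67 pts), but forcing Kapoor→QA role and reassigning the rest optimally gives only 491 pts — worse by 10.

Kapoor receives Design role.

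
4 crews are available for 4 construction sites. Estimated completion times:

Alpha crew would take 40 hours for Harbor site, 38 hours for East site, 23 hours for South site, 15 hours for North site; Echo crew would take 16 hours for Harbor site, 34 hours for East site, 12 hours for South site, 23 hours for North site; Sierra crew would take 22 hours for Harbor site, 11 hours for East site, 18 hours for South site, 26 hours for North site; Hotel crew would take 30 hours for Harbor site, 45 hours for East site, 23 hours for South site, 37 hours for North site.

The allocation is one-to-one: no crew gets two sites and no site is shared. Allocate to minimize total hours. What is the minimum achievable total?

Min total: 65 hours

Treat this as an assignment problem: match each crew to one site.
Optimal: Alpha crew→North site (15 hours), Echo crew→Harbor site (16 hours), Sierra crew→East site (11 hours), Hotel crew→South site (23 hours) — total 15+16+11+23 = 65 hours.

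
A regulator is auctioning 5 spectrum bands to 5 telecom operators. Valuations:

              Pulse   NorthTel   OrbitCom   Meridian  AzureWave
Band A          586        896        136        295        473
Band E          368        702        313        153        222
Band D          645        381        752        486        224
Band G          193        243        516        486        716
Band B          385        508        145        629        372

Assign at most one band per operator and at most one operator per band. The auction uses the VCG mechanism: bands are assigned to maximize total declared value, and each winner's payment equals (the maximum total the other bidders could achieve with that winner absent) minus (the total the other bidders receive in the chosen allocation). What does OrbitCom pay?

OrbitCom pays $253M.

Efficient allocation: Pulse→Band A ($586M), NorthTel→Band E ($702M), OrbitCom→Band D ($752M), Meridian→Band B ($629M), AzureWave→Band G ($716M); total welfare W = $3385M.
OrbitCom receives Band D at value $752M, so the others get W − 752 = $2633M.
Without OrbitCom: best allocation of the remaining 4 bidders over all 5 bands is Pulse→Band D ($645M), NorthTel→Band A ($896M), Meridian→Band B ($629M), AzureWave→Band G ($716M), total $2886M.
VCG payment = (others' best without OrbitCom) − (others' welfare with OrbitCom) = 2886 − 2633 = $253M.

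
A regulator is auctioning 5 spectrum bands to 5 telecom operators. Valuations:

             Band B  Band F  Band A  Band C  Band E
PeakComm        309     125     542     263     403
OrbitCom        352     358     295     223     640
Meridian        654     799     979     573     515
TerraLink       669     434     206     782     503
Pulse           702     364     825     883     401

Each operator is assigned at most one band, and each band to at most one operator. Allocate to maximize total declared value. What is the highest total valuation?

Optimal: PeakComm→Band A ($542M), OrbitCom→Band E ($640M), Meridian→Band F ($799M), TerraLink→Band B ($669M), Pulse→Band C ($883M) — total 542+640+799+669+883 = $3533M.
Row-greedy (each operator in turn takes its best remaining band) gives $3465M, worse by 68.
No other one-to-one assignment exceeds $3533M.

Maximum total: $3533M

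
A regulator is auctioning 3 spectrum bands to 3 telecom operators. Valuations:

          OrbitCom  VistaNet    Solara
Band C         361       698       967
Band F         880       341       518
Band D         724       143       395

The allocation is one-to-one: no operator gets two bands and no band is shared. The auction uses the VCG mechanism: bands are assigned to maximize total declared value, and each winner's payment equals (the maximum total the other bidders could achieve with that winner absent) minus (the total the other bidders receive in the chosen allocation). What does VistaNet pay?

Efficient allocation: OrbitCom→Band D ($724M), VistaNet→Band F ($341M), Solara→Band C ($967M); total welfare W = $2032M.
VistaNet receives Band F at value $341M, so the others get W − 341 = $1691M.
Without VistaNet: best allocation of the remaining 2 bidders over all 3 bands is OrbitCom→Band F ($880M), Solara→Band C ($967M), total $1847M.
VCG payment = (others' best without VistaNet) − (others' welfare with VistaNet) = 1847 − 1691 = $156M.

VistaNet pays $156M.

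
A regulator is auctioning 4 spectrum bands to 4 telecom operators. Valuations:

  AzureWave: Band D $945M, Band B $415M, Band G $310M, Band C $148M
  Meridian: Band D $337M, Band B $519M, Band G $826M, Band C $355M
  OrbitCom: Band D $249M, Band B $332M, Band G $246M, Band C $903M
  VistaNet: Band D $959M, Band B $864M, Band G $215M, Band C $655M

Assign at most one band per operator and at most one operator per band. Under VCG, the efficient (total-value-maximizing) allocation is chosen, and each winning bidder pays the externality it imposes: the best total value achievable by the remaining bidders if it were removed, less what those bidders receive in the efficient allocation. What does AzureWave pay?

AzureWave pays $95M.

Efficient allocation: AzureWave→Band D ($945M), Meridian→Band G ($826M), OrbitCom→Band C ($903M), VistaNet→Band B ($864M); total welfare W = $3538M.
AzureWave receives Band D at value $945M, so the others get W − 945 = $2593M.
Without AzureWave: best allocation of the remaining 3 bidders over all 4 bands is Meridian→Band G ($826M), OrbitCom→Band C ($903M), VistaNet→Band D ($959M), total $2688M.
VCG payment = (others' best without AzureWave) − (others' welfare with AzureWave) = 2688 − 2593 = $95M.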